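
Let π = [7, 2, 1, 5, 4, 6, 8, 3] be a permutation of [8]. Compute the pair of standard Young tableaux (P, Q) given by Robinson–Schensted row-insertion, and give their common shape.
P = [1, 3, 6, 8] / [2, 4] / [5] / [7];  Q = [1, 4, 6, 7] / [2, 5] / [3] / [8];  common shape = (4, 2, 1, 1)

Row-insert the values π_1, π_2, … into P one at a time, bumping the leftmost entry strictly greater than the inserted value down to the next row. The recording tableau Q records, in position (i, j), the step at which that cell was added to P.
  Insert 7 (step 1): P = [7];  Q = [1]
  Insert 2 (step 2): P = [2] / [7];  Q = [1] / [2]
  Insert 1 (step 3): P = [1] / [2] / [7];  Q = [1] / [2] / [3]
  Insert 5 (step 4): P = [1, 5] / [2] / [7];  Q = [1, 4] / [2] / [3]
  Insert 4 (step 5): P = [1, 4] / [2, 5] / [7];  Q = [1, 4] / [2, 5] / [3]
  Insert 6 (step 6): P = [1, 4, 6] / [2, 5] / [7];  Q = [1, 4, 6] / [2, 5] / [3]
  Insert 8 (step 7): P = [1, 4, 6, 8] / [2, 5] / [7];  Q = [1, 4, 6, 7] / [2, 5] / [3]
  Insert 3 (step 8): P = [1, 3, 6, 8] / [2, 4] / [5] / [7];  Q = [1, 4, 6, 7] / [2, 5] / [3] / [8]
Final shape: (4, 2, 1, 1).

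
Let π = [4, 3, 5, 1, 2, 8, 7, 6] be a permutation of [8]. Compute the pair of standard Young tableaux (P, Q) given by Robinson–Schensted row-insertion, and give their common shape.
P = [1, 2, 6] / [3, 5, 7] / [4, 8];  Q = [1, 3, 6] / [2, 5, 7] / [4, 8];  common shape = (3, 3, 2)

Row-insert the values π_1, π_2, … into P one at a time, bumping the leftmost entry strictly greater than the inserted value down to the next row. The recording tableau Q records, in position (i, j), the step at which that cell was added to P.
  Insert 4 (step 1): P = [4];  Q = [1]
  Insert 3 (step 2): P = [3] / [4];  Q = [1] / [2]
  Insert 5 (step 3): P = [3, 5] / [4];  Q = [1, 3] / [2]
  Insert 1 (step 4): P = [1, 5] / [3] / [4];  Q = [1, 3] / [2] / [4]
  Insert 2 (step 5): P = [1, 2] / [3, 5] / [4];  Q = [1, 3] / [2, 5] / [4]
  Insert 8 (step 6): P = [1, 2, 8] / [3, 5] / [4];  Q = [1, 3, 6] / [2, 5] / [4]
  Insert 7 (step 7): P = [1, 2, 7] / [3, 5, 8] / [4];  Q = [1, 3, 6] / [2, 5, 7] / [4]
  Insert 6 (step 8): P = [1, 2, 6] / [3, 5, 7] / [4, 8];  Q = [1, 3, 6] / [2, 5, 7] / [4, 8]
Final shape: (3, 3, 2).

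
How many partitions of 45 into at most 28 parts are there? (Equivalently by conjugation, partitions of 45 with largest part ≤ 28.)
p(45, parts ≤ 28) = 88219

Use the recurrence p(n, m) = p(n, m−1) + p(n−m, m): either the largest part is < m (count p(n, m−1)) or the largest part is exactly m (remove one copy of m, count p(n−m, m)). With p(0, ·) = 1 this gives p(45, parts ≤ 28) = 88219. (By conjugating Young diagrams, this also counts partitions of 45 into at most 28 parts.)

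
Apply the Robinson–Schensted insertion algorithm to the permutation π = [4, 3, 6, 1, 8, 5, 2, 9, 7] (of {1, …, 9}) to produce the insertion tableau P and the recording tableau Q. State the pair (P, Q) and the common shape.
P = [1, 2, 7, 9] / [3, 5, 8] / [4, 6];  Q = [1, 3, 5, 8] / [2, 6, 9] / [4, 7];  common shape = (4, 3, 2)

Row-insert the values π_1, π_2, … into P one at a time, bumping the leftmost entry strictly greater than the inserted value down to the next row. The recording tableau Q records, in position (i, j), the step at which that cell was added to P.
  Insert 4 (step 1): P = [4];  Q = [1]
  Insert 3 (step 2): P = [3] / [4];  Q = [1] / [2]
  Insert 6 (step 3): P = [3, 6] / [4];  Q = [1, 3] / [2]
  Insert 1 (step 4): P = [1, 6] / [3] / [4];  Q = [1, 3] / [2] / [4]
  Insert 8 (step 5): P = [1, 6, 8] / [3] / [4];  Q = [1, 3, 5] / [2] / [4]
  Insert 5 (step 6): P = [1, 5, 8] / [3, 6] / [4];  Q = [1, 3, 5] / [2, 6] / [4]
  Insert 2 (step 7): P = [1, 2, 8] / [3, 5] / [4, 6];  Q = [1, 3, 5] / [2, 6] / [4, 7]
  Insert 9 (step 8): P = [1, 2, 8, 9] / [3, 5] / [4, 6];  Q = [1, 3, 5, 8] / [2, 6] / [4, 7]
  Insert 7 (step 9): P = [1, 2, 7, 9] / [3, 5, 8] / [4, 6];  Q = [1, 3, 5, 8] / [2, 6, 9] / [4, 7]
Final shape: (4, 3, 2).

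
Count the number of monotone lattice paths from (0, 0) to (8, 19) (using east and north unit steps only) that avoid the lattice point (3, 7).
Number of paths = 1477515

Total paths from (0, 0) to (8, 19): C(27, 8) = 2220075. Paths through (3, 7): (paths (0, 0) → (3, 7)) × (paths (3, 7) → (8, 19)) = C(10, 3) · C(17, 5) = 120 · 6188 = 742560. Avoidance count = 2220075 − 742560 = 1477515.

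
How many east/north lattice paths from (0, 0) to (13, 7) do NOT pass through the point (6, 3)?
Number of paths = 49800

Total paths from (0, 0) to (13, 7): C(20, 13) = 77520. Paths through (6, 3): (paths (0, 0) → (6, 3)) × (paths (6, 3) → (13, 7)) = C(9, 6) · C(11, 7) = 84 · 330 = 27720. Avoidance count = 77520 − 27720 = 49800.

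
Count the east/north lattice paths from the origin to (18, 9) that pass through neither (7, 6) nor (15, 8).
Number of paths = 2409825

Inclusion–exclusion. Total paths: C(27, 18) = 4686825. Through P₁: C(13, 7)·C(14, 11) = 624624. Through P₂: C(23, 15)·C(4, 3) = 1961256. Since P₁ is strictly southwest of P₂, a monotone path through both must visit P₁ then P₂; paths through both = C(13, 7)·C(10, 8)·C(4, 3) = 308880. Avoid both = 4686825 − 624624 − 1961256 + 308880 = 2409825.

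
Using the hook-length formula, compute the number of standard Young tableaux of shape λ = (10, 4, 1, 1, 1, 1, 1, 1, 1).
# SYT of shape (10, 4, 1, 1, 1, 1, 1, 1, 1) = 16460080

Hook-length formula: f^λ = n! / Π hook(c), product over all cells c of the Young diagram. For λ = (10, 4, 1, 1, 1, 1, 1, 1, 1), n = 21 boxes. Hook lengths by row (left-to-right, top-to-bottom): [18, 10, 9, 8, 6, 5, 4, 3, 2, 1]; [11, 3, 2, 1]; [7]; [6]; [5]; [4]; [3]; [2]; [1]. Product of hooks = 3103930368000. So f^λ = 21! / 3103930368000 = 51090942171709440000 / 3103930368000 = 16460080.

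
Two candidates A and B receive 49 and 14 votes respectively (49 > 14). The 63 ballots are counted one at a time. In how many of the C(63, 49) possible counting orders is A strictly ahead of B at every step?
Strict-lead orderings = 20770703107125

Total orderings of the 63 votes with 49 for A: C(63, 49) = 37387265592825. By the Bertrand ballot formula (Cycle Lemma / reflection principle), the number of orderings in which A is strictly ahead of B throughout is (p − q)/(p + q) · C(p + q, p) = (49 − 14)/(49 + 14) · 37387265592825 = 20770703107125.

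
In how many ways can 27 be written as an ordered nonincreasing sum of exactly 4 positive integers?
p(27, 4 parts) = 150

Partitions of n into exactly k parts are in bijection with partitions of n − k into at most k parts (subtract 1 from each part). So p(27, exactly 4) = p(23, parts ≤ 4). Computing via the recurrence p(m, j) = p(m, j−1) + p(m−j, j) gives 150.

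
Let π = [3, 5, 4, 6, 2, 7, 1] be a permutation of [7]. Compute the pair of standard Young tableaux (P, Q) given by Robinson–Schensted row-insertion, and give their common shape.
P = [1, 4, 6, 7] / [2] / [3] / [5];  Q = [1, 2, 4, 6] / [3] / [5] / [7];  common shape = (4, 1, 1, 1)

Row-insert the values π_1, π_2, … into P one at a time, bumping the leftmost entry strictly greater than the inserted value down to the next row. The recording tableau Q records, in position (i, j), the step at which that cell was added to P.
  Insert 3 (step 1): P = [3];  Q = [1]
  Insert 5 (step 2): P = [3, 5];  Q = [1, 2]
  Insert 4 (step 3): P = [3, 4] / [5];  Q = [1, 2] / [3]
  Insert 6 (step 4): P = [3, 4, 6] / [5];  Q = [1, 2, 4] / [3]
  Insert 2 (step 5): P = [2, 4, 6] / [3] / [5];  Q = [1, 2, 4] / [3] / [5]
  Insert 7 (step 6): P = [2, 4, 6, 7] / [3] / [5];  Q = [1, 2, 4, 6] / [3] / [5]
  Insert 1 (step 7): P = [1, 4, 6, 7] / [2] / [3] / [5];  Q = [1, 2, 4, 6] / [3] / [5] / [7]
Final shape: (4, 1, 1, 1).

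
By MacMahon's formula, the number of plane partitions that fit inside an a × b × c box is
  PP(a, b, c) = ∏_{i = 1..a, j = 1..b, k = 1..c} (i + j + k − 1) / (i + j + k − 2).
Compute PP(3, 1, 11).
PP(3, 1, 11) = 364

Evaluate the triple product over i = 1..3, j = 1..1, k = 1..11. The factors are (2/1) · (3/2) · (4/3) · (5/4) · (6/5) · (7/6) · (8/7) · (9/8) · … (33 factors total). The numerators and denominators telescope so the product is an integer; carrying out the multiplication exactly gives PP(3, 1, 11) = 364.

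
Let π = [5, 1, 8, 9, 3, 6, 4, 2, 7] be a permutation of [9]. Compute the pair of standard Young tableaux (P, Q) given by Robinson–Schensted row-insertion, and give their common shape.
P = [1, 2, 4, 7] / [3, 6, 9] / [5] / [8];  Q = [1, 3, 4, 9] / [2, 5, 6] / [7] / [8];  common shape = (4, 3, 1, 1)

Row-insert the values π_1, π_2, … into P one at a time, bumping the leftmost entry strictly greater than the inserted value down to the next row. The recording tableau Q records, in position (i, j), the step at which that cell was added to P.
  Insert 5 (step 1): P = [5];  Q = [1]
  Insert 1 (step 2): P = [1] / [5];  Q = [1] / [2]
  Insert 8 (step 3): P = [1, 8] / [5];  Q = [1, 3] / [2]
  Insert 9 (step 4): P = [1, 8, 9] / [5];  Q = [1, 3, 4] / [2]
  Insert 3 (step 5): P = [1, 3, 9] / [5, 8];  Q = [1, 3, 4] / [2, 5]
  Insert 6 (step 6): P = [1, 3, 6] / [5, 8, 9];  Q = [1, 3, 4] / [2, 5, 6]
  Insert 4 (step 7): P = [1, 3, 4] / [5, 6, 9] / [8];  Q = [1, 3, 4] / [2, 5, 6] / [7]
  Insert 2 (step 8): P = [1, 2, 4] / [3, 6, 9] / [5] / [8];  Q = [1, 3, 4] / [2, 5, 6] / [7] / [8]
  Insert 7 (step 9): P = [1, 2, 4, 7] / [3, 6, 9] / [5] / [8];  Q = [1, 3, 4, 9] / [2, 5, 6] / [7] / [8]
Final shape: (4, 3, 1, 1).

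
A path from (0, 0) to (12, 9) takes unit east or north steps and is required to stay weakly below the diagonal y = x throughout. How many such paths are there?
Number of paths = 90440

By the reflection principle (André's argument), the number of monotone paths to (12, 9) with n ≤ m that never go above y = x is C(21, 12) − C(21, 13) = 293930 − 203490 = 90440.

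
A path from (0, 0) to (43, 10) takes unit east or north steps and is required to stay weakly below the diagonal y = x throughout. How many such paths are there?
Number of paths = 15067486070

By the reflection principle (André's argument), the number of monotone paths to (43, 10) with n ≤ m that never go above y = x is C(53, 43) − C(53, 44) = 19499099620 − 4431613550 = 15067486070.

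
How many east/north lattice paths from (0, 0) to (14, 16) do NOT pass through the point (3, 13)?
Number of paths = 145218835

Total paths from (0, 0) to (14, 16): C(30, 14) = 145422675. Paths through (3, 13): (paths (0, 0) → (3, 13)) × (paths (3, 13) → (14, 16)) = C(16, 3) · C(14, 11) = 560 · 364 = 203840. Avoidance count = 145422675 − 203840 = 145218835.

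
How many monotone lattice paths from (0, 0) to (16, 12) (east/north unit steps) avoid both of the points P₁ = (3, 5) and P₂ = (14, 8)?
Number of paths = 21589845

Inclusion–exclusion. Total paths: C(28, 16) = 30421755. Through P₁: C(8, 3)·C(20, 13) = 4341120. Through P₂: C(22, 14)·C(6, 2) = 4796550. Since P₁ is strictly southwest of P₂, a monotone path through both must visit P₁ then P₂; paths through both = C(8, 3)·C(14, 11)·C(6, 2) = 305760. Avoid both = 30421755 − 4341120 − 4796550 + 305760 = 21589845.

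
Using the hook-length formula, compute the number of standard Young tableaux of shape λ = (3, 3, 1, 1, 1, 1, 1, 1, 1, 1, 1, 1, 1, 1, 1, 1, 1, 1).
# SYT of shape (3, 3, 1, 1, 1, 1, 1, 1, 1, 1, 1, 1, 1, 1, 1, 1, 1, 1) = 11781

Hook-length formula: f^λ = n! / Π hook(c), product over all cells c of the Young diagram. For λ = (3, 3, 1, 1, 1, 1, 1, 1, 1, 1, 1, 1, 1, 1, 1, 1, 1, 1), n = 22 boxes. Hook lengths by row (left-to-right, top-to-bottom): [20, 3, 2]; [19, 2, 1]; [16]; [15]; [14]; [13]; [12]; [11]; [10]; [9]; [8]; [7]; [6]; [5]; [4]; [3]; [2]; [1]. Product of hooks = 95407921889280000. So f^λ = 22! / 95407921889280000 = 1124000727777607680000 / 95407921889280000 = 11781.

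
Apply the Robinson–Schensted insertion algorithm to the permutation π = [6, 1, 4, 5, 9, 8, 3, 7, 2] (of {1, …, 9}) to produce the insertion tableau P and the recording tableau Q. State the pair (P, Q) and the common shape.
P = [1, 2, 5, 7] / [3, 8] / [4, 9] / [6];  Q = [1, 3, 4, 5] / [2, 6] / [7, 8] / [9];  common shape = (4, 2, 2, 1)

Row-insert the values π_1, π_2, … into P one at a time, bumping the leftmost entry strictly greater than the inserted value down to the next row. The recording tableau Q records, in position (i, j), the step at which that cell was added to P.
  Insert 6 (step 1): P = [6];  Q = [1]
  Insert 1 (step 2): P = [1] / [6];  Q = [1] / [2]
  Insert 4 (step 3): P = [1, 4] / [6];  Q = [1, 3] / [2]
  Insert 5 (step 4): P = [1, 4, 5] / [6];  Q = [1, 3, 4] / [2]
  Insert 9 (step 5): P = [1, 4, 5, 9] / [6];  Q = [1, 3, 4, 5] / [2]
  Insert 8 (step 6): P = [1, 4, 5, 8] / [6, 9];  Q = [1, 3, 4, 5] / [2, 6]
  Insert 3 (step 7): P = [1, 3, 5, 8] / [4, 9] / [6];  Q = [1, 3, 4, 5] / [2, 6] / [7]
  Insert 7 (step 8): P = [1, 3, 5, 7] / [4, 8] / [6, 9];  Q = [1, 3, 4, 5] / [2, 6] / [7, 8]
  Insert 2 (step 9): P = [1, 2, 5, 7] / [3, 8] / [4, 9] / [6];  Q = [1, 3, 4, 5] / [2, 6] / [7, 8] / [9]
Final shape: (4, 2, 2, 1).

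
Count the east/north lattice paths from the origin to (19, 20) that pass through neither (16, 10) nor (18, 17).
Number of paths = 50018727440

Inclusion–exclusion. Total paths: C(39, 19) = 68923264410. Through P₁: C(26, 16)·C(13, 3) = 1519156210. Through P₂: C(35, 18)·C(4, 1) = 18150270600. Since P₁ is strictly southwest of P₂, a monotone path through both must visit P₁ then P₂; paths through both = C(26, 16)·C(9, 2)·C(4, 1) = 764889840. Avoid both = 68923264410 − 1519156210 − 18150270600 + 764889840 = 50018727440.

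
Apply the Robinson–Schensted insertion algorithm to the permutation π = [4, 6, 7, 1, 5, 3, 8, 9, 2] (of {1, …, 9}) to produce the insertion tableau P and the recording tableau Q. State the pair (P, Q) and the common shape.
P = [1, 2, 7, 8, 9] / [3, 5] / [4] / [6];  Q = [1, 2, 3, 7, 8] / [4, 5] / [6] / [9];  common shape = (5, 2, 1, 1)

Row-insert the values π_1, π_2, … into P one at a time, bumping the leftmost entry strictly greater than the inserted value down to the next row. The recording tableau Q records, in position (i, j), the step at which that cell was added to P.
  Insert 4 (step 1): P = [4];  Q = [1]
  Insert 6 (step 2): P = [4, 6];  Q = [1, 2]
  Insert 7 (step 3): P = [4, 6, 7];  Q = [1, 2, 3]
  Insert 1 (step 4): P = [1, 6, 7] / [4];  Q = [1, 2, 3] / [4]
  Insert 5 (step 5): P = [1, 5, 7] / [4, 6];  Q = [1, 2, 3] / [4, 5]
  Insert 3 (step 6): P = [1, 3, 7] / [4, 5] / [6];  Q = [1, 2, 3] / [4, 5] / [6]
  Insert 8 (step 7): P = [1, 3, 7, 8] / [4, 5] / [6];  Q = [1, 2, 3, 7] / [4, 5] / [6]
  Insert 9 (step 8): P = [1, 3, 7, 8, 9] / [4, 5] / [6];  Q = [1, 2, 3, 7, 8] / [4, 5] / [6]
  Insert 2 (step 9): P = [1, 2, 7, 8, 9] / [3, 5] / [4] / [6];  Q = [1, 2, 3, 7, 8] / [4, 5] / [6] / [9]
Final shape: (5, 2, 1, 1).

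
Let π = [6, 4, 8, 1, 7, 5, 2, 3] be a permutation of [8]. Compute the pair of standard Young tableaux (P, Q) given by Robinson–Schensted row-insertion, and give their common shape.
P = [1, 2, 3] / [4, 5] / [6, 7] / [8];  Q = [1, 3, 8] / [2, 5] / [4, 6] / [7];  common shape = (3, 2, 2, 1)

Row-insert the values π_1, π_2, … into P one at a time, bumping the leftmost entry strictly greater than the inserted value down to the next row. The recording tableau Q records, in position (i, j), the step at which that cell was added to P.
  Insert 6 (step 1): P = [6];  Q = [1]
  Insert 4 (step 2): P = [4] / [6];  Q = [1] / [2]
  Insert 8 (step 3): P = [4, 8] / [6];  Q = [1, 3] / [2]
  Insert 1 (step 4): P = [1, 8] / [4] / [6];  Q = [1, 3] / [2] / [4]
  Insert 7 (step 5): P = [1, 7] / [4, 8] / [6];  Q = [1, 3] / [2, 5] / [4]
  Insert 5 (step 6): P = [1, 5] / [4, 7] / [6, 8];  Q = [1, 3] / [2, 5] / [4, 6]
  Insert 2 (step 7): P = [1, 2] / [4, 5] / [6, 7] / [8];  Q = [1, 3] / [2, 5] / [4, 6] / [7]
  Insert 3 (step 8): P = [1, 2, 3] / [4, 5] / [6, 7] / [8];  Q = [1, 3, 8] / [2, 5] / [4, 6] / [7]
Final shape: (3, 2, 2, 1).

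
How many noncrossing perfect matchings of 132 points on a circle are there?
C_66 = 5632681584560312734993915705849145100

These noncrossing handshakes are counted by the Catalan number C_n = (1/(n + 1)) · C(2n, n). For n = 66: C_66 = (1/67) · C(132, 66) = 377389666165540953244592352291892721700/67 = 5632681584560312734993915705849145100.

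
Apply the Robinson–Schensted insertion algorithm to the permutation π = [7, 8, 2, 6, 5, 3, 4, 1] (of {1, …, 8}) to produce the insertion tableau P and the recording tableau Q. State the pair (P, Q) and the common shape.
P = [1, 3, 4] / [2, 8] / [5] / [6] / [7];  Q = [1, 2, 7] / [3, 4] / [5] / [6] / [8];  common shape = (3, 2, 1, 1, 1)

Row-insert the values π_1, π_2, … into P one at a time, bumping the leftmost entry strictly greater than the inserted value down to the next row. The recording tableau Q records, in position (i, j), the step at which that cell was added to P.
  Insert 7 (step 1): P = [7];  Q = [1]
  Insert 8 (step 2): P = [7, 8];  Q = [1, 2]
  Insert 2 (step 3): P = [2, 8] / [7];  Q = [1, 2] / [3]
  Insert 6 (step 4): P = [2, 6] / [7, 8];  Q = [1, 2] / [3, 4]
  Insert 5 (step 5): P = [2, 5] / [6, 8] / [7];  Q = [1, 2] / [3, 4] / [5]
  Insert 3 (step 6): P = [2, 3] / [5, 8] / [6] / [7];  Q = [1, 2] / [3, 4] / [5] / [6]
  Insert 4 (step 7): P = [2, 3, 4] / [5, 8] / [6] / [7];  Q = [1, 2, 7] / [3, 4] / [5] / [6]
  Insert 1 (step 8): P = [1, 3, 4] / [2, 8] / [5] / [6] / [7];  Q = [1, 2, 7] / [3, 4] / [5] / [6] / [8]
Final shape: (3, 2, 1, 1, 1).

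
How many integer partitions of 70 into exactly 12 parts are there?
p(70, 12 parts) = 268079

Partitions of n into exactly k parts are in bijection with partitions of n − k into at most k parts (subtract 1 from each part). So p(70, exactly 12) = p(58, parts ≤ 12). Computing via the recurrence p(m, j) = p(m, j−1) + p(m−j, j) gives 268079.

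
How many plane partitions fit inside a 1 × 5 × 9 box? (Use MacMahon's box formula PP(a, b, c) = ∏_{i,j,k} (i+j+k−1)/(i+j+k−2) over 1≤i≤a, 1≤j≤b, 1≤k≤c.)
PP(1, 5, 9) = 2002

Evaluate the triple product over i = 1..1, j = 1..5, k = 1..9. The factors are (2/1) · (3/2) · (4/3) · (5/4) · (6/5) · (7/6) · (8/7) · (9/8) · … (45 factors total). The numerators and denominators telescope so the product is an integer; carrying out the multiplication exactly gives PP(1, 5, 9) = 2002.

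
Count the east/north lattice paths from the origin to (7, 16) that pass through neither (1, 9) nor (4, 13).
Number of paths = 187397

Inclusion–exclusion. Total paths: C(23, 7) = 245157. Through P₁: C(10, 1)·C(13, 6) = 17160. Through P₂: C(17, 4)·C(6, 3) = 47600. Since P₁ is strictly southwest of P₂, a monotone path through both must visit P₁ then P₂; paths through both = C(10, 1)·C(7, 3)·C(6, 3) = 7000. Avoid both = 245157 − 17160 − 47600 + 7000 = 187397.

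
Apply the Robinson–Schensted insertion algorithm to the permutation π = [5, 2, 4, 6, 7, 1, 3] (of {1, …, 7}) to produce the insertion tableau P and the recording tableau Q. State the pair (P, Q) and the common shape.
P = [1, 3, 6, 7] / [2, 4] / [5];  Q = [1, 3, 4, 5] / [2, 7] / [6];  common shape = (4, 2, 1)

Row-insert the values π_1, π_2, … into P one at a time, bumping the leftmost entry strictly greater than the inserted value down to the next row. The recording tableau Q records, in position (i, j), the step at which that cell was added to P.
  Insert 5 (step 1): P = [5];  Q = [1]
  Insert 2 (step 2): P = [2] / [5];  Q = [1] / [2]
  Insert 4 (step 3): P = [2, 4] / [5];  Q = [1, 3] / [2]
  Insert 6 (step 4): P = [2, 4, 6] / [5];  Q = [1, 3, 4] / [2]
  Insert 7 (step 5): P = [2, 4, 6, 7] / [5];  Q = [1, 3, 4, 5] / [2]
  Insert 1 (step 6): P = [1, 4, 6, 7] / [2] / [5];  Q = [1, 3, 4, 5] / [2] / [6]
  Insert 3 (step 7): P = [1, 3, 6, 7] / [2, 4] / [5];  Q = [1, 3, 4, 5] / [2, 7] / [6]
Final shape: (4, 2, 1).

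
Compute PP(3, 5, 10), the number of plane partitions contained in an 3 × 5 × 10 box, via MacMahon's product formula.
PP(3, 5, 10) = 644195552

Evaluate the triple product over i = 1..3, j = 1..5, k = 1..10. The factors are (2/1) · (3/2) · (4/3) · (5/4) · (6/5) · (7/6) · (8/7) · (9/8) · … (150 factors total). The numerators and denominators telescope so the product is an integer; carrying out the multiplication exactly gives PP(3, 5, 10) = 644195552.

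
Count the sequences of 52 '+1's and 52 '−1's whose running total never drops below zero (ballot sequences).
C_52 = 29869166945772625950142417512

These ballot sequences are counted by the Catalan number C_n = (1/(n + 1)) · C(2n, n). For n = 52: C_52 = (1/53) · C(104, 52) = 1583065848125949175357548128136/53 = 29869166945772625950142417512.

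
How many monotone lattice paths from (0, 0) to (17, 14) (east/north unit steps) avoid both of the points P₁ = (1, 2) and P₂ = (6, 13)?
Number of paths = 173748924

Inclusion–exclusion. Total paths: C(31, 17) = 265182525. Through P₁: C(3, 1)·C(28, 16) = 91265265. Through P₂: C(19, 6)·C(12, 11) = 325584. Since P₁ is strictly southwest of P₂, a monotone path through both must visit P₁ then P₂; paths through both = C(3, 1)·C(16, 5)·C(12, 11) = 157248. Avoid both = 265182525 − 91265265 − 325584 + 157248 = 173748924.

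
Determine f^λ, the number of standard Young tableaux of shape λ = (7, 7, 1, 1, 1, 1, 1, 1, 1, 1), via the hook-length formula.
# SYT of shape (7, 7, 1, 1, 1, 1, 1, 1, 1, 1) = 32008977

Hook-length formula: f^λ = n! / Π hook(c), product over all cells c of the Young diagram. For λ = (7, 7, 1, 1, 1, 1, 1, 1, 1, 1), n = 22 boxes. Hook lengths by row (left-to-right, top-to-bottom): [16, 7, 6, 5, 4, 3, 2]; [15, 6, 5, 4, 3, 2, 1]; [8]; [7]; [6]; [5]; [4]; [3]; [2]; [1]. Product of hooks = 35115171840000. So f^λ = 22! / 35115171840000 = 1124000727777607680000 / 35115171840000 = 32008977.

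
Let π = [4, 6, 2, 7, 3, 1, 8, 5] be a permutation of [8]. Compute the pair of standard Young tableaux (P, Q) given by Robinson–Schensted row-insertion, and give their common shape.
P = [1, 3, 5, 8] / [2, 6, 7] / [4];  Q = [1, 2, 4, 7] / [3, 5, 8] / [6];  common shape = (4, 3, 1)

Row-insert the values π_1, π_2, … into P one at a time, bumping the leftmost entry strictly greater than the inserted value down to the next row. The recording tableau Q records, in position (i, j), the step at which that cell was added to P.
  Insert 4 (step 1): P = [4];  Q = [1]
  Insert 6 (step 2): P = [4, 6];  Q = [1, 2]
  Insert 2 (step 3): P = [2, 6] / [4];  Q = [1, 2] / [3]
  Insert 7 (step 4): P = [2, 6, 7] / [4];  Q = [1, 2, 4] / [3]
  Insert 3 (step 5): P = [2, 3, 7] / [4, 6];  Q = [1, 2, 4] / [3, 5]
  Insert 1 (step 6): P = [1, 3, 7] / [2, 6] / [4];  Q = [1, 2, 4] / [3, 5] / [6]
  Insert 8 (step 7): P = [1, 3, 7, 8] / [2, 6] / [4];  Q = [1, 2, 4, 7] / [3, 5] / [6]
  Insert 5 (step 8): P = [1, 3, 5, 8] / [2, 6, 7] / [4];  Q = [1, 2, 4, 7] / [3, 5, 8] / [6]
Final shape: (4, 3, 1).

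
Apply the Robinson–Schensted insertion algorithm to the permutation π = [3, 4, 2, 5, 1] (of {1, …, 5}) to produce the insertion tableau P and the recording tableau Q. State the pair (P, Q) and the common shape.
P = [1, 4, 5] / [2] / [3];  Q = [1, 2, 4] / [3] / [5];  common shape = (3, 1, 1)

Row-insert the values π_1, π_2, … into P one at a time, bumping the leftmost entry strictly greater than the inserted value down to the next row. The recording tableau Q records, in position (i, j), the step at which that cell was added to P.
  Insert 3 (step 1): P = [3];  Q = [1]
  Insert 4 (step 2): P = [3, 4];  Q = [1, 2]
  Insert 2 (step 3): P = [2, 4] / [3];  Q = [1, 2] / [3]
  Insert 5 (step 4): P = [2, 4, 5] / [3];  Q = [1, 2, 4] / [3]
  Insert 1 (step 5): P = [1, 4, 5] / [2] / [3];  Q = [1, 2, 4] / [3] / [5]
Final shape: (3, 1, 1).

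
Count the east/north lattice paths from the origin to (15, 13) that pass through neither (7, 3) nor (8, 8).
Number of paths = 22568400

Inclusion–exclusion. Total paths: C(28, 15) = 37442160. Through P₁: C(10, 7)·C(18, 8) = 5250960. Through P₂: C(16, 8)·C(12, 7) = 10193040. Since P₁ is strictly southwest of P₂, a monotone path through both must visit P₁ then P₂; paths through both = C(10, 7)·C(6, 1)·C(12, 7) = 570240. Avoid both = 37442160 − 5250960 − 10193040 + 570240 = 22568400.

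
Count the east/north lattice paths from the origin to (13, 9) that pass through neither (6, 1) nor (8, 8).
Number of paths = 376667

Inclusion–exclusion. Total paths: C(22, 13) = 497420. Through P₁: C(7, 6)·C(15, 7) = 45045. Through P₂: C(16, 8)·C(6, 5) = 77220. Since P₁ is strictly southwest of P₂, a monotone path through both must visit P₁ then P₂; paths through both = C(7, 6)·C(9, 2)·C(6, 5) = 1512. Avoid both = 497420 − 45045 − 77220 + 1512 = 376667.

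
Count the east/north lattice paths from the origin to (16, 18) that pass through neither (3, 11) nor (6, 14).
Number of paths = 2144232670

Inclusion–exclusion. Total paths: C(34, 16) = 2203961430. Through P₁: C(14, 3)·C(20, 13) = 28217280. Through P₂: C(20, 6)·C(14, 10) = 38798760. Since P₁ is strictly southwest of P₂, a monotone path through both must visit P₁ then P₂; paths through both = C(14, 3)·C(6, 3)·C(14, 10) = 7287280. Avoid both = 2203961430 − 28217280 − 38798760 + 7287280 = 2144232670.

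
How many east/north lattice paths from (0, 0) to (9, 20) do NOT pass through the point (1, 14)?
Number of paths = 9969960

Total paths from (0, 0) to (9, 20): C(29, 9) = 10015005. Paths through (1, 14): (paths (0, 0) → (1, 14)) × (paths (1, 14) → (9, 20)) = C(15, 1) · C(14, 8) = 15 · 3003 = 45045. Avoidance count = 10015005 − 45045 = 9969960.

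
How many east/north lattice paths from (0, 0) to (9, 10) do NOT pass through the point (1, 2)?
Number of paths = 53768

Total paths from (0, 0) to (9, 10): C(19, 9) = 92378. Paths through (1, 2): (paths (0, 0) → (1, 2)) × (paths (1, 2) → (9, 10)) = C(3, 1) · C(16, 8) = 3 · 12870 = 38610. Avoidance count = 92378 − 38610 = 53768.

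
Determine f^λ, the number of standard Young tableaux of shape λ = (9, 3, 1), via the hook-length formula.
# SYT of shape (9, 3, 1) = 1365

Hook-length formula: f^λ = n! / Π hook(c), product over all cells c of the Young diagram. For λ = (9, 3, 1), n = 13 boxes. Hook lengths by row (left-to-right, top-to-bottom): [11, 9, 8, 6, 5, 4, 3, 2, 1]; [4, 2, 1]; [1]. Product of hooks = 4561920. So f^λ = 13! / 4561920 = 6227020800 / 4561920 = 1365.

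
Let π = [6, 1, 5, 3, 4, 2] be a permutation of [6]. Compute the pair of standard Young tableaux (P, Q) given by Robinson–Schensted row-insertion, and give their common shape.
P = [1, 2, 4] / [3] / [5] / [6];  Q = [1, 3, 5] / [2] / [4] / [6];  common shape = (3, 1, 1, 1)

Row-insert the values π_1, π_2, … into P one at a time, bumping the leftmost entry strictly greater than the inserted value down to the next row. The recording tableau Q records, in position (i, j), the step at which that cell was added to P.
  Insert 6 (step 1): P = [6];  Q = [1]
  Insert 1 (step 2): P = [1] / [6];  Q = [1] / [2]
  Insert 5 (step 3): P = [1, 5] / [6];  Q = [1, 3] / [2]
  Insert 3 (step 4): P = [1, 3] / [5] / [6];  Q = [1, 3] / [2] / [4]
  Insert 4 (step 5): P = [1, 3, 4] / [5] / [6];  Q = [1, 3, 5] / [2] / [4]
  Insert 2 (step 6): P = [1, 2, 4] / [3] / [5] / [6];  Q = [1, 3, 5] / [2] / [4] / [6]
Final shape: (3, 1, 1, 1).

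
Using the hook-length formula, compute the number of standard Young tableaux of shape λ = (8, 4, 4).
# SYT of shape (8, 4, 4) = 60060

Hook-length formula: f^λ = n! / Π hook(c), product over all cells c of the Young diagram. For λ = (8, 4, 4), n = 16 boxes. Hook lengths by row (left-to-right, top-to-bottom): [10, 9, 8, 7, 4, 3, 2, 1]; [5, 4, 3, 2]; [4, 3, 2, 1]. Product of hooks = 348364800. So f^λ = 16! / 348364800 = 20922789888000 / 348364800 = 60060.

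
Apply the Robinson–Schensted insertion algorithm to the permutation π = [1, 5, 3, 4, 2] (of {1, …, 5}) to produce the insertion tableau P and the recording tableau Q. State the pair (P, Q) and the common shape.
P = [1, 2, 4] / [3] / [5];  Q = [1, 2, 4] / [3] / [5];  common shape = (3, 1, 1)

Row-insert the values π_1, π_2, … into P one at a time, bumping the leftmost entry strictly greater than the inserted value down to the next row. The recording tableau Q records, in position (i, j), the step at which that cell was added to P.
  Insert 1 (step 1): P = [1];  Q = [1]
  Insert 5 (step 2): P = [1, 5];  Q = [1, 2]
  Insert 3 (step 3): P = [1, 3] / [5];  Q = [1, 2] / [3]
  Insert 4 (step 4): P = [1, 3, 4] / [5];  Q = [1, 2, 4] / [3]
  Insert 2 (step 5): P = [1, 2, 4] / [3] / [5];  Q = [1, 2, 4] / [3] / [5]
Final shape: (3, 1, 1).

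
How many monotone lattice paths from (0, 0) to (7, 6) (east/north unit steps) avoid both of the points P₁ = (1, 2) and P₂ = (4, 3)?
Number of paths = 626

Inclusion–exclusion. Total paths: C(13, 7) = 1716. Through P₁: C(3, 1)·C(10, 6) = 630. Through P₂: C(7, 4)·C(6, 3) = 700. Since P₁ is strictly southwest of P₂, a monotone path through both must visit P₁ then P₂; paths through both = C(3, 1)·C(4, 3)·C(6, 3) = 240. Avoid both = 1716 − 630 − 700 + 240 = 626.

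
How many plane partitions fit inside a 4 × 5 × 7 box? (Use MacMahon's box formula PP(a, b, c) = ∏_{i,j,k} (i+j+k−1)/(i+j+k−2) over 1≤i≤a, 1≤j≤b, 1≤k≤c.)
PP(4, 5, 7) = 868489479

Evaluate the triple product over i = 1..4, j = 1..5, k = 1..7. The factors are (2/1) · (3/2) · (4/3) · (5/4) · (6/5) · (7/6) · (8/7) · (3/2) · … (140 factors total). The numerators and denominators telescope so the product is an integer; carrying out the multiplication exactly gives PP(4, 5, 7) = 868489479.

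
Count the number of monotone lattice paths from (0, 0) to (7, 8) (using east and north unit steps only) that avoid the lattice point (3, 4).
Number of paths = 3985

Total paths from (0, 0) to (7, 8): C(15, 7) = 6435. Paths through (3, 4): (paths (0, 0) → (3, 4)) × (paths (3, 4) → (7, 8)) = C(7, 3) · C(8, 4) = 35 · 70 = 2450. Avoidance count = 6435 − 2450 = 3985.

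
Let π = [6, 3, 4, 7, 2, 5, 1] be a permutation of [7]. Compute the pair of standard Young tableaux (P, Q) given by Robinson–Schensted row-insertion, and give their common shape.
P = [1, 4, 5] / [2, 7] / [3] / [6];  Q = [1, 3, 4] / [2, 6] / [5] / [7];  common shape = (3, 2, 1, 1)

Row-insert the values π_1, π_2, … into P one at a time, bumping the leftmost entry strictly greater than the inserted value down to the next row. The recording tableau Q records, in position (i, j), the step at which that cell was added to P.
  Insert 6 (step 1): P = [6];  Q = [1]
  Insert 3 (step 2): P = [3] / [6];  Q = [1] / [2]
  Insert 4 (step 3): P = [3, 4] / [6];  Q = [1, 3] / [2]
  Insert 7 (step 4): P = [3, 4, 7] / [6];  Q = [1, 3, 4] / [2]
  Insert 2 (step 5): P = [2, 4, 7] / [3] / [6];  Q = [1, 3, 4] / [2] / [5]
  Insert 5 (step 6): P = [2, 4, 5] / [3, 7] / [6];  Q = [1, 3, 4] / [2, 6] / [5]
  Insert 1 (step 7): P = [1, 4, 5] / [2, 7] / [3] / [6];  Q = [1, 3, 4] / [2, 6] / [5] / [7]
Final shape: (3, 2, 1, 1).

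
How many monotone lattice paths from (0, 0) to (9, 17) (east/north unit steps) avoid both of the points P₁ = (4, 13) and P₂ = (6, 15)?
Number of paths = 2424830

Inclusion–exclusion. Total paths: C(26, 9) = 3124550. Through P₁: C(17, 4)·C(9, 5) = 299880. Through P₂: C(21, 6)·C(5, 3) = 542640. Since P₁ is strictly southwest of P₂, a monotone path through both must visit P₁ then P₂; paths through both = C(17, 4)·C(4, 2)·C(5, 3) = 142800. Avoid both = 3124550 − 299880 − 542640 + 142800 = 2424830.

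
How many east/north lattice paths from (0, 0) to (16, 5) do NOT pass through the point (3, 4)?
Number of paths = 19859

Total paths from (0, 0) to (16, 5): C(21, 16) = 20349. Paths through (3, 4): (paths (0, 0) → (3, 4)) × (paths (3, 4) → (16, 5)) = C(7, 3) · C(14, 13) = 35 · 14 = 490. Avoidance count = 20349 − 490 = 19859.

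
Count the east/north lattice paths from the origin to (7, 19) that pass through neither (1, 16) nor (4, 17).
Number of paths = 597202

Inclusion–exclusion. Total paths: C(26, 7) = 657800. Through P₁: C(17, 1)·C(9, 6) = 1428. Through P₂: C(21, 4)·C(5, 3) = 59850. Since P₁ is strictly southwest of P₂, a monotone path through both must visit P₁ then P₂; paths through both = C(17, 1)·C(4, 3)·C(5, 3) = 680. Avoid both = 657800 − 1428 − 59850 + 680 = 597202.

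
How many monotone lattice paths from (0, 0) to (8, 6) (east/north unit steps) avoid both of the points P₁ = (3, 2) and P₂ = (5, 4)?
Number of paths = 1083

Inclusion–exclusion. Total paths: C(14, 8) = 3003. Through P₁: C(5, 3)·C(9, 5) = 1260. Through P₂: C(9, 5)·C(5, 3) = 1260. Since P₁ is strictly southwest of P₂, a monotone path through both must visit P₁ then P₂; paths through both = C(5, 3)·C(4, 2)·C(5, 3) = 600. Avoid both = 3003 − 1260 − 1260 + 600 = 1083.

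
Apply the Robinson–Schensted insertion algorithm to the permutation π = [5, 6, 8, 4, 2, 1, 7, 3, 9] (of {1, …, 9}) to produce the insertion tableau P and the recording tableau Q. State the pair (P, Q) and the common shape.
P = [1, 3, 7, 9] / [2, 6] / [4, 8] / [5];  Q = [1, 2, 3, 9] / [4, 7] / [5, 8] / [6];  common shape = (4, 2, 2, 1)

Row-insert the values π_1, π_2, … into P one at a time, bumping the leftmost entry strictly greater than the inserted value down to the next row. The recording tableau Q records, in position (i, j), the step at which that cell was added to P.
  Insert 5 (step 1): P = [5];  Q = [1]
  Insert 6 (step 2): P = [5, 6];  Q = [1, 2]
  Insert 8 (step 3): P = [5, 6, 8];  Q = [1, 2, 3]
  Insert 4 (step 4): P = [4, 6, 8] / [5];  Q = [1, 2, 3] / [4]
  Insert 2 (step 5): P = [2, 6, 8] / [4] / [5];  Q = [1, 2, 3] / [4] / [5]
  Insert 1 (step 6): P = [1, 6, 8] / [2] / [4] / [5];  Q = [1, 2, 3] / [4] / [5] / [6]
  Insert 7 (step 7): P = [1, 6, 7] / [2, 8] / [4] / [5];  Q = [1, 2, 3] / [4, 7] / [5] / [6]
  Insert 3 (step 8): P = [1, 3, 7] / [2, 6] / [4, 8] / [5];  Q = [1, 2, 3] / [4, 7] / [5, 8] / [6]
  Insert 9 (step 9): P = [1, 3, 7, 9] / [2, 6] / [4, 8] / [5];  Q = [1, 2, 3, 9] / [4, 7] / [5, 8] / [6]
Final shape: (4, 2, 2, 1).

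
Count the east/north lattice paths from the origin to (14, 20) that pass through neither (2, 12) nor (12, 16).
Number of paths = 925552410

Inclusion–exclusion. Total paths: C(34, 14) = 1391975640. Through P₁: C(14, 2)·C(20, 12) = 11463270. Through P₂: C(28, 12)·C(6, 2) = 456326325. Since P₁ is strictly southwest of P₂, a monotone path through both must visit P₁ then P₂; paths through both = C(14, 2)·C(14, 10)·C(6, 2) = 1366365. Avoid both = 1391975640 − 11463270 − 456326325 + 1366365 = 925552410.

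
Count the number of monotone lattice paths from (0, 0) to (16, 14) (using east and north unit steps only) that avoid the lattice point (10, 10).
Number of paths = 106623915

Total paths from (0, 0) to (16, 14): C(30, 16) = 145422675. Paths through (10, 10): (paths (0, 0) → (10, 10)) × (paths (10, 10) → (16, 14)) = C(20, 10) · C(10, 6) = 184756 · 210 = 38798760. Avoidance count = 145422675 − 38798760 = 106623915.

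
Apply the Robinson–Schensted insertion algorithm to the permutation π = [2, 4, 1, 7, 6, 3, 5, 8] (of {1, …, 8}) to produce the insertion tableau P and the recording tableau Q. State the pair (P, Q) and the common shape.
P = [1, 3, 5, 8] / [2, 4, 6] / [7];  Q = [1, 2, 4, 8] / [3, 5, 7] / [6];  common shape = (4, 3, 1)

Row-insert the values π_1, π_2, … into P one at a time, bumping the leftmost entry strictly greater than the inserted value down to the next row. The recording tableau Q records, in position (i, j), the step at which that cell was added to P.
  Insert 2 (step 1): P = [2];  Q = [1]
  Insert 4 (step 2): P = [2, 4];  Q = [1, 2]
  Insert 1 (step 3): P = [1, 4] / [2];  Q = [1, 2] / [3]
  Insert 7 (step 4): P = [1, 4, 7] / [2];  Q = [1, 2, 4] / [3]
  Insert 6 (step 5): P = [1, 4, 6] / [2, 7];  Q = [1, 2, 4] / [3, 5]
  Insert 3 (step 6): P = [1, 3, 6] / [2, 4] / [7];  Q = [1, 2, 4] / [3, 5] / [6]
  Insert 5 (step 7): P = [1, 3, 5] / [2, 4, 6] / [7];  Q = [1, 2, 4] / [3, 5, 7] / [6]
  Insert 8 (step 8): P = [1, 3, 5, 8] / [2, 4, 6] / [7];  Q = [1, 2, 4, 8] / [3, 5, 7] / [6]
Final shape: (4, 3, 1).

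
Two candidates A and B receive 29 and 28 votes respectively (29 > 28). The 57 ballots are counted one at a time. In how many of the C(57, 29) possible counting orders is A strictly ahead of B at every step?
Strict-lead orderings = 263747951750360

Total orderings of the 57 votes with 29 for A: C(57, 29) = 15033633249770520. By the Bertrand ballot formula (Cycle Lemma / reflection principle), the number of orderings in which A is strictly ahead of B throughout is (p − q)/(p + q) · C(p + q, p) = (29 − 28)/(29 + 28) · 15033633249770520 = 263747951750360.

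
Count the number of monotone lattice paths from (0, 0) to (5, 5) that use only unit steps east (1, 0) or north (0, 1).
Number of paths = 252

A monotone lattice path from (0, 0) to (5, 5) consists of 5 east steps and 5 north steps in some order, so it is determined by which 5 of the 10 steps are east. The count is C(10, 5) = 252.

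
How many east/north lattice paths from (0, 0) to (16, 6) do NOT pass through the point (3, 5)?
Number of paths = 73829

Total paths from (0, 0) to (16, 6): C(22, 16) = 74613. Paths through (3, 5): (paths (0, 0) → (3, 5)) × (paths (3, 5) → (16, 6)) = C(8, 3) · C(14, 13) = 56 · 14 = 784. Avoidance count = 74613 − 784 = 73829.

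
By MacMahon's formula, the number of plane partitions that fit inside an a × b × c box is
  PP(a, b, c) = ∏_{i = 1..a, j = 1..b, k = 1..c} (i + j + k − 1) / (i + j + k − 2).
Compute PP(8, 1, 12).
PP(8, 1, 12) = 125970

Evaluate the triple product over i = 1..8, j = 1..1, k = 1..12. The factors are (2/1) · (3/2) · (4/3) · (5/4) · (6/5) · (7/6) · (8/7) · (9/8) · … (96 factors total). The numerators and denominators telescope so the product is an integer; carrying out the multiplication exactly gives PP(8, 1, 12) = 125970.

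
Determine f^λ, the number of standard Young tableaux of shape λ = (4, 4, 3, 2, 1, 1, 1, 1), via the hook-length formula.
# SYT of shape (4, 4, 3, 2, 1, 1, 1, 1) = 1299480

Hook-length formula: f^λ = n! / Π hook(c), product over all cells c of the Young diagram. For λ = (4, 4, 3, 2, 1, 1, 1, 1), n = 17 boxes. Hook lengths by row (left-to-right, top-to-bottom): [11, 6, 4, 2]; [10, 5, 3, 1]; [8, 3, 1]; [6, 1]; [4]; [3]; [2]; [1]. Product of hooks = 273715200. So f^λ = 17! / 273715200 = 355687428096000 / 273715200 = 1299480.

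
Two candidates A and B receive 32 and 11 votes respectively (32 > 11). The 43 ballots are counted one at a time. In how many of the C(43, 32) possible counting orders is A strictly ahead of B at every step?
Strict-lead orderings = 2809118403

Total orderings of the 43 votes with 32 for A: C(43, 32) = 5752004349. By the Bertrand ballot formula (Cycle Lemma / reflection principle), the number of orderings in which A is strictly ahead of B throughout is (p − q)/(p + q) · C(p + q, p) = (32 − 11)/(32 + 11) · 5752004349 = 2809118403.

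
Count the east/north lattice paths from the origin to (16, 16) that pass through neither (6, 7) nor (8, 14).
Number of paths = 430950012

Inclusion–exclusion. Total paths: C(32, 16) = 601080390. Through P₁: C(13, 6)·C(19, 10) = 158520648. Through P₂: C(22, 8)·C(10, 8) = 14389650. Since P₁ is strictly southwest of P₂, a monotone path through both must visit P₁ then P₂; paths through both = C(13, 6)·C(9, 2)·C(10, 8) = 2779920. Avoid both = 601080390 − 158520648 − 14389650 + 2779920 = 430950012.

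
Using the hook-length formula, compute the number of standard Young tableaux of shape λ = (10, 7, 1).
# SYT of shape (10, 7, 1) = 102102

Hook-length formula: f^λ = n! / Π hook(c), product over all cells c of the Young diagram. For λ = (10, 7, 1), n = 18 boxes. Hook lengths by row (left-to-right, top-to-bottom): [12, 10, 9, 8, 7, 6, 5, 3, 2, 1]; [8, 6, 5, 4, 3, 2, 1]; [1]. Product of hooks = 62705664000. So f^λ = 18! / 62705664000 = 6402373705728000 / 62705664000 = 102102.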